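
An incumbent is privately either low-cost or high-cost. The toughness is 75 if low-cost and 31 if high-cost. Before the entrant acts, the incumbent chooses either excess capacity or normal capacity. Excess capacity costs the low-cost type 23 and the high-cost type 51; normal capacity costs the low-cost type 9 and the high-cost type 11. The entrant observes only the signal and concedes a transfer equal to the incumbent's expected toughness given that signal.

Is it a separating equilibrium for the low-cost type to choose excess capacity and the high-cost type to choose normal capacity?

If types separate, excess capacity earns payment 75 and normal capacity earns 31.
Low-cost: excess capacity gives 75 − 23 = 52; normal capacity gives 31 − 9 = 22. No deviation. ✓
High-cost: normal capacity gives 31 − 11 = 20; excess capacity gives 75 − 51 = 24. Would deviate. ✗

No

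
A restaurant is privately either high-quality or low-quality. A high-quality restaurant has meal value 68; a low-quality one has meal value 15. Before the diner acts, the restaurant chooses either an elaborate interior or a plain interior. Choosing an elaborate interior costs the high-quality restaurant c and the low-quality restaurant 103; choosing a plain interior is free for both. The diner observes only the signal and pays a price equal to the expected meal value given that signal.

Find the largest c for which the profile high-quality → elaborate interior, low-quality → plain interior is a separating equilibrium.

Under separation: elaborate interior → high-quality (pays 68); plain interior → low-quality (pays 15).
Low-quality: 15 − 0 = 15 ≥ 68 − 103 = -35. Holds regardless of c. ✓
High-quality: 68 − c ≥ 15 − 0, so c ≤ 68 − 15 = 53.

53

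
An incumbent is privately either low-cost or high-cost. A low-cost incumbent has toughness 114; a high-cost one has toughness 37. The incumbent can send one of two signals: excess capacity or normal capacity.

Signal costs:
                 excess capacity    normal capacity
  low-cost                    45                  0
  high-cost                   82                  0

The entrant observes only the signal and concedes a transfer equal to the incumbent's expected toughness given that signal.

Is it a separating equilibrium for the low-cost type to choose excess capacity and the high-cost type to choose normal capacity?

Yes

Under separation the entrant infers type exactly: excess capacity → low-cost (pays 114), normal capacity → high-cost (pays 37).
Low-cost: excess capacity gives 114 − 45 = 69; normal capacity gives 37 − 0 = 37. No deviation. ✓
High-cost: normal capacity gives 37 − 0 = 37; excess capacity gives 114 − 82 = 32. No deviation. ✓
Neither type gains from mimicking the other.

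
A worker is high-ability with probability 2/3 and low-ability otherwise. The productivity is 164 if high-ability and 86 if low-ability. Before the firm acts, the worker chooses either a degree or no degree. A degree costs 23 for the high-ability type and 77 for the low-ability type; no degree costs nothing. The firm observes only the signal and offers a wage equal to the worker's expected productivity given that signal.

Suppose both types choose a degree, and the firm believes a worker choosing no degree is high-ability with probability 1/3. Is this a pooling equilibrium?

On the equilibrium path (degree) the firm holds the prior 2/3 and pays 2/3·164 + 1/3·86 = 138. Off-path (no degree) belief 1/3 gives 1/3·164 + 2/3·86 = 112.
High-ability: degree gives 138 − 23 = 115; no degree gives 112 − 0 = 112. Stays. ✓
Low-ability: degree gives 138 − 77 = 61; no degree gives 112 − 0 = 112. Deviates. ✗

No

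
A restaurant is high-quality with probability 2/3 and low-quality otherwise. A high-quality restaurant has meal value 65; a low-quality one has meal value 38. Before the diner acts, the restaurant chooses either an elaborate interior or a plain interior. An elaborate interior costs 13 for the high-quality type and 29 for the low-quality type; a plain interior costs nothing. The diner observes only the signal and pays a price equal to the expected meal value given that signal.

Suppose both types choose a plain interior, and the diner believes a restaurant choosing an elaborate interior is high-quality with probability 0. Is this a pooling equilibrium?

On the equilibrium path (plain interior) the diner holds the prior 2/3 and pays 2/3·65 + 1/3·38 = 56. Off-path (elaborate interior) belief 0 gives 0·65 + 1·38 = 38.
High-quality: plain interior gives 56 − 0 = 56; elaborate interior gives 38 − 13 = 25. Stays. ✓
Low-quality: plain interior gives 56 − 0 = 56; elaborate interior gives 38 − 29 = 9. Stays. ✓
Beliefs are Bayes-consistent on-path and both types best-respond.

Yes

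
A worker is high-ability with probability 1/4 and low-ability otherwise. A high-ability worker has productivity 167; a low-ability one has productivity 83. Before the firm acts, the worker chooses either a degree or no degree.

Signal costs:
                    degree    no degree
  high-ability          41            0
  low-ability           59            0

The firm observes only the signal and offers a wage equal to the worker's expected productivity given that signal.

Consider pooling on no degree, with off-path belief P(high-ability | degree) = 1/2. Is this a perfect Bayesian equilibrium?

At the pooled signal (no degree) the firm holds the prior 1/4 and pays 1/4·167 + 3/4·83 = 104. Off-path (degree) belief 1/2 gives 1/2·167 + 1/2·83 = 125.
High-ability: no degree gives 104 − 0 = 104; degree gives 125 − 41 = 84. Stays. ✓
Low-ability: no degree gives 104 − 0 = 104; degree gives 125 − 59 = 66. Stays. ✓

Yes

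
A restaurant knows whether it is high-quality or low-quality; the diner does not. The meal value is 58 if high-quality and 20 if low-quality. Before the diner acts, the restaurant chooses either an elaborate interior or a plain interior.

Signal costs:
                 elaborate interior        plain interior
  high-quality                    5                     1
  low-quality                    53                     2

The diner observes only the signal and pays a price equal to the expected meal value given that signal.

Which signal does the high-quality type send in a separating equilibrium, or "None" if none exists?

elaborate interior

Try high-quality → elaborate interior, low-quality → plain interior:
  Under separation the diner infers type exactly: elaborate interior → high-quality (pays 58), plain interior → low-quality (pays 20).
  High-quality: elaborate interior gives 58 − 5 = 53; plain interior gives 20 − 1 = 19. No deviation. ✓
  Low-quality: plain interior gives 20 − 2 = 18; elaborate interior gives 58 − 53 = 5. No deviation. ✓
Both hold — the high-quality type sends elaborate interior.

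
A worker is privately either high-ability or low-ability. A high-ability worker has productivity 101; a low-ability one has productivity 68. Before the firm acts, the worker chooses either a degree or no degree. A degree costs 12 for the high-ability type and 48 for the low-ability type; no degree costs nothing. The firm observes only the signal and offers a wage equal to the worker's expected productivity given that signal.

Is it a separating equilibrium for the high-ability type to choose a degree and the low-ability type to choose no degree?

If types separate, degree earns payment 101 and no degree earns 68.
High-ability: degree gives 101 − 12 = 89; no degree gives 68 − 0 = 68. No deviation. ✓
Low-ability: no degree gives 68 − 0 = 68; degree gives 101 − 48 = 53. No deviation. ✓
Both incentive constraints hold.

Yes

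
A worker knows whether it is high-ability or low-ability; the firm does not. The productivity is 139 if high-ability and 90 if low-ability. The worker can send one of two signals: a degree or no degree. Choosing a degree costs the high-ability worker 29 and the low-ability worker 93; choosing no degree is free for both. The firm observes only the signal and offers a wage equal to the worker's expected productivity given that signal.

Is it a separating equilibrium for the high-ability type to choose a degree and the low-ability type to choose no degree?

If types separate, degree earns payment 139 and no degree earns 90.
High-ability: degree gives 139 − 29 = 110; no degree gives 90 − 0 = 90. No deviation. ✓
Low-ability: no degree gives 90 − 0 = 90; degree gives 139 − 93 = 46. No deviation. ✓
Neither type gains from mimicking the other.

Yes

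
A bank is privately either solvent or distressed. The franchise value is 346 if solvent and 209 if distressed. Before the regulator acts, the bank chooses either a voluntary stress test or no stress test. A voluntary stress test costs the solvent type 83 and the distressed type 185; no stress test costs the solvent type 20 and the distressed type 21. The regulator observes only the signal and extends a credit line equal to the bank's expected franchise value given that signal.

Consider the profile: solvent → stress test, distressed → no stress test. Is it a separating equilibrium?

If types separate, stress test earns payment 346 and no stress test earns 209.
Solvent: stress test gives 346 − 83 = 263; no stress test gives 209 − 20 = 189. No deviation. ✓
Distressed: no stress test gives 209 − 21 = 188; stress test gives 346 − 185 = 161. No deviation. ✓
Neither type gains from mimicking the other.

Yes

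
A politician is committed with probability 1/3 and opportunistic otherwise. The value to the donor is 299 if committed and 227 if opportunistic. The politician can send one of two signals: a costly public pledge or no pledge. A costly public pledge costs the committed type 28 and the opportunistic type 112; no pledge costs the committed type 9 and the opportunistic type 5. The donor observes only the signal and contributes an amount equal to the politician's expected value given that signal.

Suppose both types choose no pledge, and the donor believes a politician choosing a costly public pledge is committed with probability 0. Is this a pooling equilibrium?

Yes

On the equilibrium path (no pledge) the donor holds the prior 1/3 and pays 1/3·299 + 2/3·227 = 251. Off-path (pledge) belief 0 gives 0·299 + 1·227 = 227.
Committed: no pledge gives 251 − 9 = 242; pledge gives 227 − 28 = 199. Stays. ✓
Opportunistic: no pledge gives 251 − 5 = 246; pledge gives 227 − 112 = 115. Stays. ✓
Beliefs are Bayes-consistent on-path and both types best-respond.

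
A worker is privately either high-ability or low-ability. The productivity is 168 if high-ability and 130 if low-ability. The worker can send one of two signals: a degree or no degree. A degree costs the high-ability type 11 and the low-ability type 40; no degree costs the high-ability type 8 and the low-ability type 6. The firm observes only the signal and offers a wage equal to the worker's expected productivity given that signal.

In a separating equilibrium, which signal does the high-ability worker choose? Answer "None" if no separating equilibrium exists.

Try high-ability → degree, low-ability → no degree:
  If types separate, degree earns payment 168 and no degree earns 130.
  High-ability: degree gives 168 − 11 = 157; no degree gives 130 − 8 = 122. No deviation. ✓
  Low-ability: no degree gives 130 − 6 = 124; degree gives 168 − 40 = 128. Would deviate. ✗
Try high-ability → no degree, low-ability → degree:
  If types separate, no degree earns payment 168 and degree earns 130.
  High-ability: no degree gives 168 − 8 = 160; degree gives 130 − 11 = 119. No deviation. ✓
  Low-ability: degree gives 130 − 40 = 90; no degree gives 168 − 6 = 162. Would deviate. ✗
Neither assignment is incentive-compatible.

None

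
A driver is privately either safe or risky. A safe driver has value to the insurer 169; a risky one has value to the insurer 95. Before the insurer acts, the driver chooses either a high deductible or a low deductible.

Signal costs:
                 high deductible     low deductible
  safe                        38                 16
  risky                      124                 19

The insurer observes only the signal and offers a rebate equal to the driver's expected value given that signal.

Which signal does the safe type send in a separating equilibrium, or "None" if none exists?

high deductible

Try safe → high deductible, risky → low deductible:
  Under separation the insurer infers type exactly: high deductible → safe (pays 169), low deductible → risky (pays 95).
  Safe: high deductible gives 169 − 38 = 131; low deductible gives 95 − 16 = 79. No deviation. ✓
  Risky: low deductible gives 95 − 19 = 76; high deductible gives 169 − 124 = 45. No deviation. ✓
Both hold — the safe type sends high deductible.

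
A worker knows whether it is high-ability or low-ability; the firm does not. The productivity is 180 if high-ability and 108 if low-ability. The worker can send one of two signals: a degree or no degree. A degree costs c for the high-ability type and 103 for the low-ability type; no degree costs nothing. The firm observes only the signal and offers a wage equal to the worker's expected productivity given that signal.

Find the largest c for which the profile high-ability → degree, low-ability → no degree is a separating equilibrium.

72

Under separation: degree → high-ability (pays 180); no degree → low-ability (pays 108).
Low-ability: 108 − 0 = 108 ≥ 180 − 103 = 77. Holds regardless of c. ✓
High-ability: 180 − c ≥ 108 − 0, so c ≤ 180 − 108 = 72.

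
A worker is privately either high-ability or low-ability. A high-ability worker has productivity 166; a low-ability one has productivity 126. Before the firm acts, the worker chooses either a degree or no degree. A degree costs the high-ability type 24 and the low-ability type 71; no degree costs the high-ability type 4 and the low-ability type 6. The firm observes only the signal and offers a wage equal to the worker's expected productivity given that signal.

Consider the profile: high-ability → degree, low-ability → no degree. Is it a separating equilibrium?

Under separation the firm infers type exactly: degree → high-ability (pays 166), no degree → low-ability (pays 126).
High-ability: degree gives 166 − 24 = 142; no degree gives 126 − 4 = 122. No deviation. ✓
Low-ability: no degree gives 126 − 6 = 120; degree gives 166 − 71 = 95. No deviation. ✓
Both incentive constraints hold.

Yes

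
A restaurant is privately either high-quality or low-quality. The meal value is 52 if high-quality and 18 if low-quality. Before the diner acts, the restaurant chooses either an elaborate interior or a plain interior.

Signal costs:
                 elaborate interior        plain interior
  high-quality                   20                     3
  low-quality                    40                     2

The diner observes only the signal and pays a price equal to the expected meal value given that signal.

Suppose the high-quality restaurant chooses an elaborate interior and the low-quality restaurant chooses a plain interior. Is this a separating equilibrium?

If types separate, elaborate interior earns payment 52 and plain interior earns 18.
High-quality: elaborate interior gives 52 − 20 = 32; plain interior gives 18 − 3 = 15. No deviation. ✓
Low-quality: plain interior gives 18 − 2 = 16; elaborate interior gives 52 − 40 = 12. No deviation. ✓
Both incentive constraints hold.

Yes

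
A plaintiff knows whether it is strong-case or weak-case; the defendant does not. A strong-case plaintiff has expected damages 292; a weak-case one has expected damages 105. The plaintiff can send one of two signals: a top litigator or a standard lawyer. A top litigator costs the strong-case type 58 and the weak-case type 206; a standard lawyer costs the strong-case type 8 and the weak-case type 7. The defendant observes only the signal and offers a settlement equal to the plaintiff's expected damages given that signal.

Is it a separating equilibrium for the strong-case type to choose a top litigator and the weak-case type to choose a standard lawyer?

Yes

If types separate, top litigator earns payment 292 and standard lawyer earns 105.
Strong-case: top litigator gives 292 − 58 = 234; standard lawyer gives 105 − 8 = 97. No deviation. ✓
Weak-case: standard lawyer gives 105 − 7 = 98; top litigator gives 292 − 206 = 86. No deviation. ✓
Both incentive constraints hold.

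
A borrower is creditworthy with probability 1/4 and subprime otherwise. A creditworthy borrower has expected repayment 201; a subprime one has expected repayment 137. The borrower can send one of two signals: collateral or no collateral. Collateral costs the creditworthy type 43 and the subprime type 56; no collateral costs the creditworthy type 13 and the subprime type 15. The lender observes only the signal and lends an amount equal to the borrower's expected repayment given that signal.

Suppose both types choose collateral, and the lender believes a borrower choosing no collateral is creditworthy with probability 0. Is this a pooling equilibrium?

No

On the equilibrium path (collateral) the lender holds the prior 1/4 and pays 1/4·201 + 3/4·137 = 153. Off-path (no collateral) belief 0 gives 0·201 + 1·137 = 137.
Creditworthy: collateral gives 153 − 43 = 110; no collateral gives 137 − 13 = 124. Deviates. ✗
Subprime: collateral gives 153 − 56 = 97; no collateral gives 137 − 15 = 122. Deviates. ✗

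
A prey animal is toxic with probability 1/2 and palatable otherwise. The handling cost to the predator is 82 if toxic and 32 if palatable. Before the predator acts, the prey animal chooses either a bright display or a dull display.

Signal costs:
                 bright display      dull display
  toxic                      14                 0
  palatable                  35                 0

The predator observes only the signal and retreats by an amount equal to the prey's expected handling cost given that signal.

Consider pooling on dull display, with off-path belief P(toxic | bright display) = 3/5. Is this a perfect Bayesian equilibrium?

At the pooled signal (dull display) the predator holds the prior 1/2 and pays 1/2·82 + 1/2·32 = 57. Off-path (bright display) belief 3/5 gives 3/5·82 + 2/5·32 = 62.
Toxic: dull display gives 57 − 0 = 57; bright display gives 62 − 14 = 48. Stays. ✓
Palatable: dull display gives 57 − 0 = 57; bright display gives 62 − 35 = 27. Stays. ✓

Yes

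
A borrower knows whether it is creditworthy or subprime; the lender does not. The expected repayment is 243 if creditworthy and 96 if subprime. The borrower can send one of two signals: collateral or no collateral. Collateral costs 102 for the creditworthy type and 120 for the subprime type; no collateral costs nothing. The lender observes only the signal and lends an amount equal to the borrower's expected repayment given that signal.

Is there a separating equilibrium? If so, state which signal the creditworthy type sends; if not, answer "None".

Try creditworthy → collateral, subprime → no collateral:
  If types separate, collateral earns payment 243 and no collateral earns 96.
  Creditworthy: collateral gives 243 − 102 = 141; no collateral gives 96 − 0 = 96. No deviation. ✓
  Subprime: no collateral gives 96 − 0 = 96; collateral gives 243 − 120 = 123. Would deviate. ✗
Try creditworthy → no collateral, subprime → collateral:
  If types separate, no collateral earns payment 243 and collateral earns 96.
  Creditworthy: no collateral gives 243 − 0 = 243; collateral gives 96 − 102 = -6. No deviation. ✓
  Subprime: collateral gives 96 − 120 = -24; no collateral gives 243 − 0 = 243. Would deviate. ✗
Neither assignment is incentive-compatible.

None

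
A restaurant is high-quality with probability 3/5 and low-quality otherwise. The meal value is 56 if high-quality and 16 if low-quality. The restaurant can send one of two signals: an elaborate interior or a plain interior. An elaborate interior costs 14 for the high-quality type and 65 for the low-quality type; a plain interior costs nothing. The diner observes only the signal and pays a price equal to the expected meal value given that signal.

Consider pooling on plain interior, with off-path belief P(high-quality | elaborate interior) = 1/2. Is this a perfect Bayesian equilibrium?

At the pooled signal (plain interior) the diner holds the prior 3/5 and pays 3/5·56 + 2/5·16 = 40. Off-path (elaborate interior) belief 1/2 gives 1/2·56 + 1/2·16 = 36.
High-quality: plain interior gives 40 − 0 = 40; elaborate interior gives 36 − 14 = 22. Stays. ✓
Low-quality: plain interior gives 40 − 0 = 40; elaborate interior gives 36 − 65 = -29. Stays. ✓

Yes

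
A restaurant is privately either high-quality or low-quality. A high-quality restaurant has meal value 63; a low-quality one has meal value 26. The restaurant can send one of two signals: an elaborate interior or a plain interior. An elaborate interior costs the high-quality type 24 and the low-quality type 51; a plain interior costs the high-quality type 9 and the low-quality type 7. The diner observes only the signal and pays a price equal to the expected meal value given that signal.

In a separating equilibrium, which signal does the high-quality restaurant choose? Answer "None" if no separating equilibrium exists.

Try high-quality → elaborate interior, low-quality → plain interior:
  If types separate, elaborate interior earns payment 63 and plain interior earns 26.
  High-quality: elaborate interior gives 63 − 24 = 39; plain interior gives 26 − 9 = 17. No deviation. ✓
  Low-quality: plain interior gives 26 − 7 = 19; elaborate interior gives 63 − 51 = 12. No deviation. ✓
Both hold — the high-quality type sends elaborate interior.

elaborate interior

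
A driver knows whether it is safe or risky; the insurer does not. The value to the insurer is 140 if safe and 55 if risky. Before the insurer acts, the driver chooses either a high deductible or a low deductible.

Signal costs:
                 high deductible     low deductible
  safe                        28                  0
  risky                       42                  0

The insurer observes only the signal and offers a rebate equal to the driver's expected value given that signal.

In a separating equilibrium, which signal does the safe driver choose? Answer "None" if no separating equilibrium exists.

None

Try safe → high deductible, risky → low deductible:
  If types separate, high deductible earns payment 140 and low deductible earns 55.
  Safe: high deductible gives 140 − 28 = 112; low deductible gives 55 − 0 = 55. No deviation. ✓
  Risky: low deductible gives 55 − 0 = 55; high deductible gives 140 − 42 = 98. Would deviate. ✗
Try safe → low deductible, risky → high deductible:
  If types separate, low deductible earns payment 140 and high deductible earns 55.
  Safe: low deductible gives 140 − 0 = 140; high deductible gives 55 − 28 = 27. No deviation. ✓
  Risky: high deductible gives 55 − 42 = 13; low deductible gives 140 − 0 = 140. Would deviate. ✗
Neither assignment is incentive-compatible.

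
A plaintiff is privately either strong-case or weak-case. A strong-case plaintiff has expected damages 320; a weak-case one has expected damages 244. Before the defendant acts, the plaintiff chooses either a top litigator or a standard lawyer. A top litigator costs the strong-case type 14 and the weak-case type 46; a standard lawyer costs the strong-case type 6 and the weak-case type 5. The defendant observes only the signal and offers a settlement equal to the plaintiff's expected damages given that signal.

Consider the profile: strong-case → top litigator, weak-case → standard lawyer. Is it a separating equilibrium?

If types separate, top litigator earns payment 320 and standard lawyer earns 244.
Strong-case: top litigator gives 320 − 14 = 306; standard lawyer gives 244 − 6 = 238. No deviation. ✓
Weak-case: standard lawyer gives 244 − 5 = 239; top litigator gives 320 − 46 = 274. Would deviate. ✗

No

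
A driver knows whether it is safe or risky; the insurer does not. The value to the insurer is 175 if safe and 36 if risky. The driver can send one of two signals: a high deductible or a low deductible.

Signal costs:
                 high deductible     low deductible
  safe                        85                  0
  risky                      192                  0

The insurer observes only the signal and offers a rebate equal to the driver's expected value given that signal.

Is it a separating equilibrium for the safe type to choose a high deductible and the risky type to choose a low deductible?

If types separate, high deductible earns payment 175 and low deductible earns 36.
Safe: high deductible gives 175 − 85 = 90; low deductible gives 36 − 0 = 36. No deviation. ✓
Risky: low deductible gives 36 − 0 = 36; high deductible gives 175 − 192 = -17. No deviation. ✓
Neither type gains from mimicking the other.

Yes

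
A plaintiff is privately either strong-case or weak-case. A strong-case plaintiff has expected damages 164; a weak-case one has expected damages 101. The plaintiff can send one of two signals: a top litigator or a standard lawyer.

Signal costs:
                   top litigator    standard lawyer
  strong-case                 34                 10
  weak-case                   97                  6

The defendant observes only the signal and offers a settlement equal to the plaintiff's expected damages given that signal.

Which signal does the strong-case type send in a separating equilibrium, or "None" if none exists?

Try strong-case → top litigator, weak-case → standard lawyer:
  If types separate, top litigator earns payment 164 and standard lawyer earns 101.
  Strong-case: top litigator gives 164 − 34 = 130; standard lawyer gives 101 − 10 = 91. No deviation. ✓
  Weak-case: standard lawyer gives 101 − 6 = 95; top litigator gives 164 − 97 = 67. No deviation. ✓
Both hold — the strong-case type sends top litigator.

top litigator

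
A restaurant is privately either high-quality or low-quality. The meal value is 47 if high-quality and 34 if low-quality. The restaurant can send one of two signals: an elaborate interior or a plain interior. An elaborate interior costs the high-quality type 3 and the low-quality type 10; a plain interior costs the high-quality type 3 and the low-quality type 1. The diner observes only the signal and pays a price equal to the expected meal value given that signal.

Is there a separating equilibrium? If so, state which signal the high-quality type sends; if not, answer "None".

None

Try high-quality → elaborate interior, low-quality → plain interior:
  Under separation the diner infers type exactly: elaborate interior → high-quality (pays 47), plain interior → low-quality (pays 34).
  High-quality: elaborate interior gives 47 − 3 = 44; plain interior gives 34 − 3 = 31. No deviation. ✓
  Low-quality: plain interior gives 34 − 1 = 33; elaborate interior gives 47 − 10 = 37. Would deviate. ✗
Try high-quality → plain interior, low-quality → elaborate interior:
  Under separation the diner infers type exactly: plain interior → high-quality (pays 47), elaborate interior → low-quality (pays 34).
  High-quality: plain interior gives 47 − 3 = 44; elaborate interior gives 34 − 3 = 31. No deviation. ✓
  Low-quality: elaborate interior gives 34 − 10 = 24; plain interior gives 47 − 1 = 46. Would deviate. ✗
Neither assignment is incentive-compatible.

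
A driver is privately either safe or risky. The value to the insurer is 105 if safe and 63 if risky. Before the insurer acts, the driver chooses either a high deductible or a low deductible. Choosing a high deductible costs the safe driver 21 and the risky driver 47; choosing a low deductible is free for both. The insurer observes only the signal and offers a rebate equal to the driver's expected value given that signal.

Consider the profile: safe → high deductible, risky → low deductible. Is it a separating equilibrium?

Under separation the insurer infers type exactly: high deductible → safe (pays 105), low deductible → risky (pays 63).
Safe: high deductible gives 105 − 21 = 84; low deductible gives 63 − 0 = 63. No deviation. ✓
Risky: low deductible gives 63 − 0 = 63; high deductible gives 105 − 47 = 58. No deviation. ✓
Neither type gains from mimicking the other.

Yes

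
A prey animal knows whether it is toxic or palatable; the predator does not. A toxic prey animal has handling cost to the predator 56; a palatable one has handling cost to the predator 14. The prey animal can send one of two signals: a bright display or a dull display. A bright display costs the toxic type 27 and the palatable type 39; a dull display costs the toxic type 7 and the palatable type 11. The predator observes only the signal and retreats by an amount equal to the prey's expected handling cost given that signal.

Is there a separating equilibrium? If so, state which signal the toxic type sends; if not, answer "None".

Try toxic → bright display, palatable → dull display:
  Under separation the predator infers type exactly: bright display → toxic (pays 56), dull display → palatable (pays 14).
  Toxic: bright display gives 56 − 27 = 29; dull display gives 14 − 7 = 7. No deviation. ✓
  Palatable: dull display gives 14 − 11 = 3; bright display gives 56 − 39 = 17. Would deviate. ✗
Try toxic → dull display, palatable → bright display:
  Under separation the predator infers type exactly: dull display → toxic (pays 56), bright display → palatable (pays 14).
  Toxic: dull display gives 56 − 7 = 49; bright display gives 14 − 27 = -13. No deviation. ✓
  Palatable: bright display gives 14 − 39 = -25; dull display gives 56 − 11 = 45. Would deviate. ✗
Neither assignment is incentive-compatible.

None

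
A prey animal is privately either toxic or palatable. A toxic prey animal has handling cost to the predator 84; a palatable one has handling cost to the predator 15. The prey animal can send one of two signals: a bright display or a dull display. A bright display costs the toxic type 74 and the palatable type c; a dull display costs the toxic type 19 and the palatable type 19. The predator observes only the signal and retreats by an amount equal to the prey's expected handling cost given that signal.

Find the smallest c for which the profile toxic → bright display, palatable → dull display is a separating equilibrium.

Under separation: bright display → toxic (pays 84); dull display → palatable (pays 15).
Toxic: 84 − 74 = 10 ≥ 15 − 19 = -4. Holds regardless of c. ✓
Palatable: 15 − 19 ≥ 84 − c, so c ≥ 84 − -4 = 88.

88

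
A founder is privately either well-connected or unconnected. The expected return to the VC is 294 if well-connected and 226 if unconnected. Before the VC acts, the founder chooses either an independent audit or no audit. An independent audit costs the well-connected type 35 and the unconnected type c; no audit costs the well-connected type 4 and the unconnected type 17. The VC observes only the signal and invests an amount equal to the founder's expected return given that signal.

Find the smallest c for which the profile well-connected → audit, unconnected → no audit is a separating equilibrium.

Under separation: audit → well-connected (pays 294); no audit → unconnected (pays 226).
Well-connected: 294 − 35 = 259 ≥ 226 − 4 = 222. Holds regardless of c. ✓
Unconnected: 226 − 17 ≥ 294 − c, so c ≥ 294 − 209 = 85.

85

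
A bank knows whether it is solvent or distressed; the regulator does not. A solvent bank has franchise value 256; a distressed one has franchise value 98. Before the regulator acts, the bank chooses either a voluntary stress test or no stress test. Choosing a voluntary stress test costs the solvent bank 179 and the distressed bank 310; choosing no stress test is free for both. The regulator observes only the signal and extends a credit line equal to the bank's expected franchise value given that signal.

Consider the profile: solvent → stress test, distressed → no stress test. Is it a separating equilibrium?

No

If types separate, stress test earns payment 256 and no stress test earns 98.
Solvent: stress test gives 256 − 179 = 77; no stress test gives 98 − 0 = 98. Would deviate. ✗
Distressed: no stress test gives 98 − 0 = 98; stress test gives 256 − 310 = -54. No deviation. ✓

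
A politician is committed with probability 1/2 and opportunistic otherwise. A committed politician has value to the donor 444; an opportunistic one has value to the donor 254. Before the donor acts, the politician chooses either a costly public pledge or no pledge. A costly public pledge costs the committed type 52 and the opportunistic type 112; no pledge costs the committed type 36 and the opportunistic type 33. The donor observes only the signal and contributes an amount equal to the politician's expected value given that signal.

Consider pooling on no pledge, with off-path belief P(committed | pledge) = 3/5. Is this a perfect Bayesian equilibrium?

No

On the equilibrium path (no pledge) the donor holds the prior 1/2 and pays 1/2·444 + 1/2·254 = 349. Off-path (pledge) belief 3/5 gives 3/5·444 + 2/5·254 = 368.
Committed: no pledge gives 349 − 36 = 313; pledge gives 368 − 52 = 316. Deviates. ✗
Opportunistic: no pledge gives 349 − 33 = 316; pledge gives 368 − 112 = 256. Stays. ✓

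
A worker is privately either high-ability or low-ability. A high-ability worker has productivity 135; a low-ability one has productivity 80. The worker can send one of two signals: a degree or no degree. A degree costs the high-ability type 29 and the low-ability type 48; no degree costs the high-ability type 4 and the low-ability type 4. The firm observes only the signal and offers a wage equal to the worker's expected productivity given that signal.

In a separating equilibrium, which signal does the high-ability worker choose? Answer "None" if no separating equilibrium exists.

None

Try high-ability → degree, low-ability → no degree:
  If types separate, degree earns payment 135 and no degree earns 80.
  High-ability: degree gives 135 − 29 = 106; no degree gives 80 − 4 = 76. No deviation. ✓
  Low-ability: no degree gives 80 − 4 = 76; degree gives 135 − 48 = 87. Would deviate. ✗
Try high-ability → no degree, low-ability → degree:
  If types separate, no degree earns payment 135 and degree earns 80.
  High-ability: no degree gives 135 − 4 = 131; degree gives 80 − 29 = 51. No deviation. ✓
  Low-ability: degree gives 80 − 48 = 32; no degree gives 135 − 4 = 131. Would deviate. ✗
Neither assignment is incentive-compatible.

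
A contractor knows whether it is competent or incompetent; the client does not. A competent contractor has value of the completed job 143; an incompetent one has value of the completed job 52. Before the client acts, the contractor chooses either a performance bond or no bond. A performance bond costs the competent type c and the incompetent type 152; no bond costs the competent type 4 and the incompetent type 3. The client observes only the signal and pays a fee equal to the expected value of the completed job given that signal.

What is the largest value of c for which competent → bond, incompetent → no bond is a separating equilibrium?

95

Under separation: bond → competent (pays 143); no bond → incompetent (pays 52).
Incompetent: 52 − 3 = 49 ≥ 143 − 152 = -9. Holds regardless of c. ✓
Competent: 143 − c ≥ 52 − 4, so c ≤ 143 − 48 = 95.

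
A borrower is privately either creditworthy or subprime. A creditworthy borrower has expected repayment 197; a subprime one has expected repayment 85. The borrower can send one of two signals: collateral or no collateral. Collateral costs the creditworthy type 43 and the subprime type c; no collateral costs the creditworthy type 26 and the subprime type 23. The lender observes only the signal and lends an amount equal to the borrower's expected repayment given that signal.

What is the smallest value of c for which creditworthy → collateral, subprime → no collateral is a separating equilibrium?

135

Under separation: collateral → creditworthy (pays 197); no collateral → subprime (pays 85).
Creditworthy: 197 − 43 = 154 ≥ 85 − 26 = 59. Holds regardless of c. ✓
Subprime: 85 − 23 ≥ 197 − c, so c ≥ 197 − 62 = 135.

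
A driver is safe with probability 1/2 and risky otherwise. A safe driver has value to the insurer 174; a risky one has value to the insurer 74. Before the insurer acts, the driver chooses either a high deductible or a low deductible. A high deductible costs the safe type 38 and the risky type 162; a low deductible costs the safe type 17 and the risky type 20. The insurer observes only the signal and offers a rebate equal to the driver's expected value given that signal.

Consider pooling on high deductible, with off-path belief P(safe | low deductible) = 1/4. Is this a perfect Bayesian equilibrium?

No

At the pooled signal (high deductible) the insurer holds the prior 1/2 and pays 1/2·174 + 1/2·74 = 124. Off-path (low deductible) belief 1/4 gives 1/4·174 + 3/4·74 = 99.
Safe: high deductible gives 124 − 38 = 86; low deductible gives 99 − 17 = 82. Stays. ✓
Risky: high deductible gives 124 − 162 = -38; low deductible gives 99 − 20 = 79. Deviates. ✗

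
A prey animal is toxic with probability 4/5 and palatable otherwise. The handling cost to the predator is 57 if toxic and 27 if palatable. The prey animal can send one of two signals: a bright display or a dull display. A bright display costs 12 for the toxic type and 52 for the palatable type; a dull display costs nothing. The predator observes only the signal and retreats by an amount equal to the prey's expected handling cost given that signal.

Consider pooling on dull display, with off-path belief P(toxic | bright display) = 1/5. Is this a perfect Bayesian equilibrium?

On the equilibrium path (dull display) the predator holds the prior 4/5 and pays 4/5·57 + 1/5·27 = 51. Off-path (bright display) belief 1/5 gives 1/5·57 + 4/5·27 = 33.
Toxic: dull display gives 51 − 0 = 51; bright display gives 33 − 12 = 21. Stays. ✓
Palatable: dull display gives 51 − 0 = 51; bright display gives 33 − 52 = -19. Stays. ✓
Beliefs are Bayes-consistent on-path and both types best-respond.

Yes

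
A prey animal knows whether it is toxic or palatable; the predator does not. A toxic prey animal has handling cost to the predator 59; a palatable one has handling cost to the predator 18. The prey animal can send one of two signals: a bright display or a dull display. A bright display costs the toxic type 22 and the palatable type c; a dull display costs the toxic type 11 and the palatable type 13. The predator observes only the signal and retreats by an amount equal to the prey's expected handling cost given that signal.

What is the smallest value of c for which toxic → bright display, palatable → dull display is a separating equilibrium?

54

Under separation: bright display → toxic (pays 59); dull display → palatable (pays 18).
Toxic: 59 − 22 = 37 ≥ 18 − 11 = 7. Holds regardless of c. ✓
Palatable: 18 − 13 ≥ 59 − c, so c ≥ 59 − 5 = 54.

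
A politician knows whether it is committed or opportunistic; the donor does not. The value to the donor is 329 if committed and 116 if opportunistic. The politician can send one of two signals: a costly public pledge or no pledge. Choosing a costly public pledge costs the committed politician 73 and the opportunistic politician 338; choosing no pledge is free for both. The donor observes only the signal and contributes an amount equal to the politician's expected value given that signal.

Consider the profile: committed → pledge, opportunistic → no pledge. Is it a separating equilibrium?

Yes

If types separate, pledge earns payment 329 and no pledge earns 116.
Committed: pledge gives 329 − 73 = 256; no pledge gives 116 − 0 = 116. No deviation. ✓
Opportunistic: no pledge gives 116 − 0 = 116; pledge gives 329 − 338 = -9. No deviation. ✓
Both incentive constraints hold.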